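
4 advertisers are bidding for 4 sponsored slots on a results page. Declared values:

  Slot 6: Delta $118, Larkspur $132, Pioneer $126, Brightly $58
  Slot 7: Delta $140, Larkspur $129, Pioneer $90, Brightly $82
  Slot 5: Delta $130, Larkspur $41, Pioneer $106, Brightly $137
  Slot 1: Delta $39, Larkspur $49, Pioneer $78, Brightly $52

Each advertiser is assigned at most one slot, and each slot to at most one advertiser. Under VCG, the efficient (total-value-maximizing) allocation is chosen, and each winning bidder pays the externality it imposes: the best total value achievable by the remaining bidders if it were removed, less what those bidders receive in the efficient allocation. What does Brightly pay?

Efficient allocation: Delta→Slot 7 ($140), Larkspur→Slot 6 ($132), Pioneer→Slot 1 ($78), Brightly→Slot 5 ($137); total welfare W = $487.
Brightly receives Slot 5 at value $137, so the others get W − 137 = $350.
Without Brightly: best allocation of the remaining 3 bidders over all 4 slots is Delta→Slot 5 ($130), Larkspur→Slot 7 ($129), Pioneer→Slot 6 ($126), total $385.
VCG payment = (others' best without Brightly) − (others' welfare with Brightly) = 385 − 350 = $35.

Brightly pays $35.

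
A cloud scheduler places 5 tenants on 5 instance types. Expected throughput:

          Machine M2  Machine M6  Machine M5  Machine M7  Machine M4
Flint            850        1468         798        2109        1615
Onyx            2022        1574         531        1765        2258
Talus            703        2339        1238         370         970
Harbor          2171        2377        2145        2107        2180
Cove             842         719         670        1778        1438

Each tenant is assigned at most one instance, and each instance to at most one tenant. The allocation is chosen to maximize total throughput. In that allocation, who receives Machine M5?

Harbor receives Machine M5.

Optimal: Flint→Machine M7 (2109 ops/s), Onyx→Machine M2 (2022 ops/s), Talus→Machine M6 (2339 ops/s), Harbor→Machine M5 (2145 ops/s), Cove→Machine M4 (1438 ops/s) — total 2109+2022+2339+2145+1438 = 10053 ops/s.
Max-entry greedy (repeatedly take the single best remaining cell) gives 8824 ops/s, worse by 1229.
Next-best assignment: Flint→Machine M4, Onyx→Machine M2, Talus→Machine M6, Harbor→Machine M5, Cove→Machine M7 = 9899 ops/s.
Swapping Talus↔Onyx (Talus→Machine M2 703 ops/s, Onyx→Machine M6 1574 ops/s) loses 2084.
Every other assignment is strictly worse.
Harbor's own top instance is Machine M6 (2377 ops/s), but forcing Harbor→Machine M6 and reassigning the rest optimally gives only 9184 ops/s — worse by 869.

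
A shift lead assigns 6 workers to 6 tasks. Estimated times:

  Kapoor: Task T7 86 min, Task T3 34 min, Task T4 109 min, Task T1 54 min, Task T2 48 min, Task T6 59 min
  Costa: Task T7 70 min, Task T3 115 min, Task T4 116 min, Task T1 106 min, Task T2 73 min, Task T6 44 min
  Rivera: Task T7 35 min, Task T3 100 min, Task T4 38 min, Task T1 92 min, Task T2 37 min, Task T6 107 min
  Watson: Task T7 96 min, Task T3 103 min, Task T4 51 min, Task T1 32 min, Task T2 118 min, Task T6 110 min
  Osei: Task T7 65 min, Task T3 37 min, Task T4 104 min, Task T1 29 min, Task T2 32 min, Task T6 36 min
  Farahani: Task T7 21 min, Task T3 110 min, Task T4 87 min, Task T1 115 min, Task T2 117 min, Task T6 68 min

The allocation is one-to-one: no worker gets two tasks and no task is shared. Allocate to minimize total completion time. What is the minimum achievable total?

This is a one-to-one assignment (minimum-cost bipartite matching).
Optimal: Kapoor→Task T3 (34 min), Costa→Task T6 (44 min), Rivera→Task T4 (38 min), Watson→Task T1 (32 min), Osei→Task T2 (32 min), Farahani→Task T7 (21 min) — total 34+44+38+32+32+21 = 201 min.
Swapping Osei↔Farahani (Osei→Task T7 65 min, Farahani→Task T2 117 min) adds 129.
Checked against all permutations: 201 min is optimal.

Min total: 201 min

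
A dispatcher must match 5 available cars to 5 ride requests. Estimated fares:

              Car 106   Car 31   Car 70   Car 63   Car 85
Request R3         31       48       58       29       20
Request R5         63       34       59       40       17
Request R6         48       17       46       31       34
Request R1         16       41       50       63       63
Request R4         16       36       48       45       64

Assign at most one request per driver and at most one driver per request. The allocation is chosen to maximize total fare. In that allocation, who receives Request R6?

Car 70 receives Request R6.

This is the linear assignment problem.
Optimal: Car 106→Request R5 ($63), Car 31→Request R3 ($48), Car 70→Request R6 ($46), Car 63→Request R1 ($63), Car 85→Request R4 ($64) — total 63+48+46+63+64 = $284.
Row-greedy (each driver in turn takes its best remaining request) gives $240, worse by 44.
Car 70's own top request is Request R5 ($59), but forcing Car 70→Request R5 and reassigning the rest optimally gives only $282 — worse by 2.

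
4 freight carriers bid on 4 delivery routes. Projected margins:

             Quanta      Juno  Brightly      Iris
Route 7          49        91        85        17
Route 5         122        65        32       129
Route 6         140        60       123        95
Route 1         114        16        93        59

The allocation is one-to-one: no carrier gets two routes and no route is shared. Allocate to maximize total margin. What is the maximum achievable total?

Max total: $457k

Optimal: Quanta→Route 1 ($114k), Juno→Route 7 ($91k), Brightly→Route 6 ($123k), Iris→Route 5 ($129k) — total 114+91+123+129 = $457k.
Max-entry greedy (repeatedly take the single best remaining cell) gives $453k, worse by 4.
Next-best assignment: Quanta→Route 6, Juno→Route 7, Brightly→Route 1, Iris→Route 5 = $453k.
Every other assignment is strictly worse.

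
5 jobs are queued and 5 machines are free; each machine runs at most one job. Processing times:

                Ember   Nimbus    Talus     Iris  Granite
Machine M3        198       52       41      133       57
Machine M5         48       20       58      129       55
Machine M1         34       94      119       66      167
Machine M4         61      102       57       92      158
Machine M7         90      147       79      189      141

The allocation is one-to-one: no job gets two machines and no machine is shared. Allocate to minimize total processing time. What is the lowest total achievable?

Minimum total: 282 min

Optimal: Ember→Machine M1 (34 min), Nimbus→Machine M5 (20 min), Talus→Machine M7 (79 min), Iris→Machine M4 (92 min), Granite→Machine M3 (57 min) — total 34+20+79+92+57 = 282 min.
Row-greedy (each job in turn takes its cheapest remaining machine) gives 328 min, worse by 46.
Swapping Ember↔Granite (Ember→Machine M3 198 min, Granite→Machine M1 167 min) adds 274.
Every other assignment is strictly worse.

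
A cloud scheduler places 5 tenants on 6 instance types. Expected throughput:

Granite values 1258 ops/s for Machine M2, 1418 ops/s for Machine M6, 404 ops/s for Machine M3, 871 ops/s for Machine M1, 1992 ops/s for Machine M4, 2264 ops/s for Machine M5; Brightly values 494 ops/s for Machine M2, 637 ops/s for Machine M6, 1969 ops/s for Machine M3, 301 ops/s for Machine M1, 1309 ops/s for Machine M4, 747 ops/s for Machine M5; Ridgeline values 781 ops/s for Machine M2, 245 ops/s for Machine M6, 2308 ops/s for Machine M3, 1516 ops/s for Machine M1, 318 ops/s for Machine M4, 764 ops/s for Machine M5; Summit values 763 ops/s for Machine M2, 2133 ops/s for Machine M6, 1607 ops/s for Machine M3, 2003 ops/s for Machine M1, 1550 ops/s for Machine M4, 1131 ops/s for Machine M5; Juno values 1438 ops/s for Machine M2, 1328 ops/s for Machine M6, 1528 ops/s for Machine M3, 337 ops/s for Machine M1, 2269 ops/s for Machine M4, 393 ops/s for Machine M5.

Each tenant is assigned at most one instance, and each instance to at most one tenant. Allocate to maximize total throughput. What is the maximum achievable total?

Optimal: Granite→Machine M5 (2264 ops/s), Brightly→Machine M3 (1969 ops/s), Ridgeline→Machine M1 (1516 ops/s), Summit→Machine M6 (2133 ops/s), Juno→Machine M4 (2269 ops/s) — total 2264+1969+1516+2133+2269 = 10151 ops/s.
Max-entry greedy (repeatedly take the single best remaining cell) gives 9468 ops/s, worse by 683.
Swapping Brightly↔Juno (Brightly→Machine M4 1309 ops/s, Juno→Machine M3 1528 ops/s) loses 1401.

Max total: 10151 ops/s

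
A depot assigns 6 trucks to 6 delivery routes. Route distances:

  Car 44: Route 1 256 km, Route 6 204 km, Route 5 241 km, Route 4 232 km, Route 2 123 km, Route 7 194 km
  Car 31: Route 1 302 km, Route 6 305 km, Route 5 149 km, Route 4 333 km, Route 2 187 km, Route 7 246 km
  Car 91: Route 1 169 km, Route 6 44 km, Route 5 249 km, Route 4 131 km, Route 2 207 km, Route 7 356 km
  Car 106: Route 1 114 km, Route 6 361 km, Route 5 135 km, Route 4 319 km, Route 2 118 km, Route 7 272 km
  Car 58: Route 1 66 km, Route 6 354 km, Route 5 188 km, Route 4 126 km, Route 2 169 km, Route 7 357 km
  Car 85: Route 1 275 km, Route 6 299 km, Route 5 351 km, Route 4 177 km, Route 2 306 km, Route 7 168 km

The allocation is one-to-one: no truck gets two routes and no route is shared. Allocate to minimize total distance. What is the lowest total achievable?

Minimum total: 724 km

Optimal: Car 44→Route 2 (123 km), Car 31→Route 5 (149 km), Car 91→Route 6 (44 km), Car 106→Route 1 (114 km), Car 58→Route 4 (126 km), Car 85→Route 7 (168 km) — total 123+149+44+114+126+168 = 724 km.
Column-greedy (each route in turn goes to its cheapest remaining truck) gives 791 km, worse by 67.
Swapping Car 44↔Car 85 (Car 44→Route 7 194 km, Car 85→Route 2 306 km) adds 209.
No other one-to-one assignment undercuts 724 km.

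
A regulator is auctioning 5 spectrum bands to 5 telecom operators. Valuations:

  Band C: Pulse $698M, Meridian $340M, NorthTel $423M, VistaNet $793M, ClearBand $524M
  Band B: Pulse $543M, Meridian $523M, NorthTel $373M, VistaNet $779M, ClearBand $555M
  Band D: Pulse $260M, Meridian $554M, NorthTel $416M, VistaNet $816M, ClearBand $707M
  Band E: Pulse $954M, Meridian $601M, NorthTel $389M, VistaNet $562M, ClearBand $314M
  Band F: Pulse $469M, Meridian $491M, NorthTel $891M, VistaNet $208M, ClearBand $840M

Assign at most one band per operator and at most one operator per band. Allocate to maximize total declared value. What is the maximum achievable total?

Optimal: Pulse→Band E ($954M), Meridian→Band B ($523M), NorthTel→Band F ($891M), VistaNet→Band C ($793M), ClearBand→Band D ($707M) — total 954+523+891+793+707 = $3868M.

Maximum total: $3868M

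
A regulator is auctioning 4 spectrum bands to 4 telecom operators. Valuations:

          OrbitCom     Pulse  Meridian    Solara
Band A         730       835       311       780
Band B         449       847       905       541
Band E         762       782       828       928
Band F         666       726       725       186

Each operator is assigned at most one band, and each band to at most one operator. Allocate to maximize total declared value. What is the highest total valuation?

This is a one-to-one assignment (maximum-weight bipartite matching).
Optimal: OrbitCom→Band F ($666M), Pulse→Band A ($835M), Meridian→Band B ($905M), Solara→Band E ($928M) — total 666+835+905+928 = $3334M.
Every other assignment is strictly worse.

Maximum total: $3334M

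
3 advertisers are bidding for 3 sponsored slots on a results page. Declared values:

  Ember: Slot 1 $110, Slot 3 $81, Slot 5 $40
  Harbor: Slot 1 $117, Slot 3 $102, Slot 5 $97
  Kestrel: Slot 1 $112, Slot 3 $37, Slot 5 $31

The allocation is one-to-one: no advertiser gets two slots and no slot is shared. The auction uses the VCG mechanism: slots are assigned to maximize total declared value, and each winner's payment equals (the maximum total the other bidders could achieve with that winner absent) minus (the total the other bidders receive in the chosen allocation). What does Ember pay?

Ember pays $5.

Efficient allocation: Ember→Slot 3 ($81), Harbor→Slot 5 ($97), Kestrel→Slot 1 ($112); total welfare W = $290.
Ember receives Slot 3 at value $81, so the others get W − 81 = $209.
Without Ember: best allocation of the remaining 2 bidders over all 3 slots is Harbor→Slot 3 ($102), Kestrel→Slot 1 ($112), total $214.
VCG payment = (others' best without Ember) − (others' welfare with Ember) = 214 − 209 = $5.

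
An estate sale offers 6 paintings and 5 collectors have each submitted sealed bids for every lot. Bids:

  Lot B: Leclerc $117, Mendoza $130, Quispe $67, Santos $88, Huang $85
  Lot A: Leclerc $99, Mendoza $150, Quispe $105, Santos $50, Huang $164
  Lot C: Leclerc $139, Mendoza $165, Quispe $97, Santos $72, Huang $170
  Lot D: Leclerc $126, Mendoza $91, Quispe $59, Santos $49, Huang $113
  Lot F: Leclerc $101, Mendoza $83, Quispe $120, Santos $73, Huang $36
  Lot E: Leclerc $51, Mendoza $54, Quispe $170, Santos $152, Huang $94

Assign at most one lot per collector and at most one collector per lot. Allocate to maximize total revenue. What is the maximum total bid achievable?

Max total: $727

This is the linear assignment problem.
Optimal: Leclerc→Lot D ($126), Mendoza→Lot C ($165), Quispe→Lot F ($120), Santos→Lot E ($152), Huang→Lot A ($164) — total 126+165+120+152+164 = $727.
Swapping Huang↔Santos (Huang→Lot E $94, Santos→Lot A $50) loses 172.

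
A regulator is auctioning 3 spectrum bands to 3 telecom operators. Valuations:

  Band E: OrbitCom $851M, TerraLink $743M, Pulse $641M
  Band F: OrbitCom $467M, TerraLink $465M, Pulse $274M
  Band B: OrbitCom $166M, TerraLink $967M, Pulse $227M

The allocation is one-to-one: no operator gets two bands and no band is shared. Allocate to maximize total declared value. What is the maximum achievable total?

Optimal: OrbitCom→Band E ($851M), TerraLink→Band B ($967M), Pulse→Band F ($274M) — total 851+967+274 = $2092M.
Column-greedy (each band in turn goes to its best remaining operator) gives $1543M, worse by 549.

Maximum total: $2092M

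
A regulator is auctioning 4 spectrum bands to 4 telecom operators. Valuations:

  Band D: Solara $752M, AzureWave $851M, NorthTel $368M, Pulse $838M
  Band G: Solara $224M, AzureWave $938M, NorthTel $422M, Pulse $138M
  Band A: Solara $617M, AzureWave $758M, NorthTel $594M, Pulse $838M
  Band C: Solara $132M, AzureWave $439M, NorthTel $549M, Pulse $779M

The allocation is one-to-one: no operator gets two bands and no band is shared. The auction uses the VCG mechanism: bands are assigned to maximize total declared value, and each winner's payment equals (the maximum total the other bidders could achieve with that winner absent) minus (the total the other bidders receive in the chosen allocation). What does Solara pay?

Solara pays $45M.

Efficient allocation: Solara→Band D ($752M), AzureWave→Band G ($938M), NorthTel→Band C ($549M), Pulse→Band A ($838M); total welfare W = $3077M.
Solara receives Band D at value $752M, so the others get W − 752 = $2325M.
Without Solara: best allocation of the remaining 3 bidders over all 4 bands is AzureWave→Band G ($938M), NorthTel→Band A ($594M), Pulse→Band D ($838M), total $2370M.
VCG payment = (others' best without Solara) − (others' welfare with Solara) = 2370 − 2325 = $45M.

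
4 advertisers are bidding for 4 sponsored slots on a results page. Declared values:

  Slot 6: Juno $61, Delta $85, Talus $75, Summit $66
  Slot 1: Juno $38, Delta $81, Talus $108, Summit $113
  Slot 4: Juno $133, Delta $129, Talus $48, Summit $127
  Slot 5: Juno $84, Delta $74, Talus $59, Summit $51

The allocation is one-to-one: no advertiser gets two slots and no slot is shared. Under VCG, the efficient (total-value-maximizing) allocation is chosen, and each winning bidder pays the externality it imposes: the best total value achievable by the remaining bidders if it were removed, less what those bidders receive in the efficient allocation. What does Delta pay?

Delta pays $2.

Efficient allocation: Juno→Slot 5 ($84), Delta→Slot 6 ($85), Talus→Slot 1 ($108), Summit→Slot 4 ($127); total welfare W = $404.
Delta receives Slot 6 at value $85, so the others get W − 85 = $319.
Without Delta: best allocation of the remaining 3 bidders over all 4 slots is Juno→Slot 4 ($133), Talus→Slot 6 ($75), Summit→Slot 1 ($113), total $321.
VCG payment = (others' best without Delta) − (others' welfare with Delta) = 321 − 319 = $2.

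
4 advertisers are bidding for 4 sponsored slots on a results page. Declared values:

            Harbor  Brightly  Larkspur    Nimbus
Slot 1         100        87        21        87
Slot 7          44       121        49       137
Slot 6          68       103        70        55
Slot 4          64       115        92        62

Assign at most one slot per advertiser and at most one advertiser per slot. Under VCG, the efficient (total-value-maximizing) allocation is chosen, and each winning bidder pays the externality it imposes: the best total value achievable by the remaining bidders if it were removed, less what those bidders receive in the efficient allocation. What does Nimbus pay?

Efficient allocation: Harbor→Slot 1 ($100), Brightly→Slot 6 ($103), Larkspur→Slot 4 ($92), Nimbus→Slot 7 ($137); total welfare W = $432.
Nimbus receives Slot 7 at value $137, so the others get W − 137 = $295.
Without Nimbus: best allocation of the remaining 3 bidders over all 4 slots is Harbor→Slot 1 ($100), Brightly→Slot 7 ($121), Larkspur→Slot 4 ($92), total $313.
VCG payment = (others' best without Nimbus) − (others' welfare with Nimbus) = 313 − 295 = $18.

Nimbus pays $18.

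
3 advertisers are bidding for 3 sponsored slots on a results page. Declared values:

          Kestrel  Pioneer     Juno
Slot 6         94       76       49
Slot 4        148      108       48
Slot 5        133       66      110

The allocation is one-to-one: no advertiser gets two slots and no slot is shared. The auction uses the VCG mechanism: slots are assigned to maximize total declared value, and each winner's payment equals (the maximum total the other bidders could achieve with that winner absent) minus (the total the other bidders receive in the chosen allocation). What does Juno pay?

Efficient allocation: Kestrel→Slot 4 ($148), Pioneer→Slot 6 ($76), Juno→Slot 5 ($110); total welfare W = $334.
Juno receives Slot 5 at value $110, so the others get W − 110 = $224.
Without Juno: best allocation of the remaining 2 bidders over all 3 slots is Kestrel→Slot 5 ($133), Pioneer→Slot 4 ($108), total $241.
VCG payment = (others' best without Juno) − (others' welfare with Juno) = 241 − 224 = $17.

Juno pays $17.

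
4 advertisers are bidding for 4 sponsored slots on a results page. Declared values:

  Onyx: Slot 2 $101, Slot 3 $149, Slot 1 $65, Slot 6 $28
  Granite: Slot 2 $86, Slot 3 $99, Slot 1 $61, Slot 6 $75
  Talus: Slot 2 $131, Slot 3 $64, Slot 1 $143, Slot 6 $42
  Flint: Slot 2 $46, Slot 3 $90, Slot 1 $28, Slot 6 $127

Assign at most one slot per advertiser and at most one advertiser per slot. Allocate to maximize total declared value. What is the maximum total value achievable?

Optimal: Onyx→Slot 3 ($149), Granite→Slot 2 ($86), Talus→Slot 1 ($143), Flint→Slot 6 ($127) — total 149+86+143+127 = $505.
Column-greedy (each slot in turn goes to its best remaining advertiser) gives $468, worse by 37.
Next-best assignment: Onyx→Slot 2, Granite→Slot 3, Talus→Slot 1, Flint→Slot 6 = $470.

Max total: $505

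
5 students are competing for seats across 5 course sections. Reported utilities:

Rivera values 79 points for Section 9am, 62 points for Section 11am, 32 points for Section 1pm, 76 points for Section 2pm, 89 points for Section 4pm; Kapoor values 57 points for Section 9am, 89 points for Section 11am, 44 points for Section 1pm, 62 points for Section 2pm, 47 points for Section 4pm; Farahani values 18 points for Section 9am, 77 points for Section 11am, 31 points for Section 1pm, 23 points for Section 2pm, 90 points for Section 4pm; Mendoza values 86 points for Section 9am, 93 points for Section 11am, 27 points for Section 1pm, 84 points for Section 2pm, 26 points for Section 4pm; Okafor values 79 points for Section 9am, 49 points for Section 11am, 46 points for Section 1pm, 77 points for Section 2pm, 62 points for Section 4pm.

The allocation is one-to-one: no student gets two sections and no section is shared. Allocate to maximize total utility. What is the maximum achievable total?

This is the linear assignment problem.
Optimal: Rivera→Section 9am (79 points), Kapoor→Section 11am (89 points), Farahani→Section 4pm (90 points), Mendoza→Section 2pm (84 points), Okafor→Section 1pm (46 points) — total 79+89+90+84+46 = 388 points.
Row-greedy (each student in turn takes its best remaining section) gives 372 points, worse by 16.
Next-best assignment: Rivera→Section 2pm, Kapoor→Section 11am, Farahani→Section 4pm, Mendoza→Section 9am, Okafor→Section 1pm = 387 points.
Swapping Rivera↔Okafor (Rivera→Section 1pm 32 points, Okafor→Section 9am 79 points) loses 14.

Maximum total: 388 points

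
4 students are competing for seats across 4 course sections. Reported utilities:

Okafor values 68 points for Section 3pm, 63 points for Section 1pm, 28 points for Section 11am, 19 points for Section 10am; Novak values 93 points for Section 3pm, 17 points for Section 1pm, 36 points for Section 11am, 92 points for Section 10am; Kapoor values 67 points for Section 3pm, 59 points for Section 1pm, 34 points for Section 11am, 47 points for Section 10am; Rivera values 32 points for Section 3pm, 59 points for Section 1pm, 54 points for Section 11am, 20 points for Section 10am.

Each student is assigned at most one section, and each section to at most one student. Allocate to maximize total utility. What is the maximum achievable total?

This is a one-to-one assignment (maximum-weight bipartite matching).
Optimal: Okafor→Section 1pm (63 points), Novak→Section 10am (92 points), Kapoor→Section 3pm (67 points), Rivera→Section 11am (54 points) — total 63+92+67+54 = 276 points.
Swapping Rivera↔Kapoor (Rivera→Section 3pm 32 points, Kapoor→Section 11am 34 points) loses 55.

Max total: 276 points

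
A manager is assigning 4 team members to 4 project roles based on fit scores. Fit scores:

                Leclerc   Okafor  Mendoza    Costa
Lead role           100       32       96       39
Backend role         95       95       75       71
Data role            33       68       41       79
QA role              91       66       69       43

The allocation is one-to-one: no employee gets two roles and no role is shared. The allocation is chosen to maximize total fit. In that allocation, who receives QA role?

Leclerc receives QA role.

Optimal: Leclerc→QA role (91 pts), Okafor→Backend role (95 pts), Mendoza→Lead role (96 pts), Costa→Data role (79 pts) — total 91+95+96+79 = 361 pts.
Max-entry greedy (repeatedly take the single best remaining cell) gives 343 pts, worse by 18.
Leclerc's own top role is Lead role (100 pts), but forcing Leclerc→Lead role and reassigning the rest optimally gives only 343 pts — worse by 18.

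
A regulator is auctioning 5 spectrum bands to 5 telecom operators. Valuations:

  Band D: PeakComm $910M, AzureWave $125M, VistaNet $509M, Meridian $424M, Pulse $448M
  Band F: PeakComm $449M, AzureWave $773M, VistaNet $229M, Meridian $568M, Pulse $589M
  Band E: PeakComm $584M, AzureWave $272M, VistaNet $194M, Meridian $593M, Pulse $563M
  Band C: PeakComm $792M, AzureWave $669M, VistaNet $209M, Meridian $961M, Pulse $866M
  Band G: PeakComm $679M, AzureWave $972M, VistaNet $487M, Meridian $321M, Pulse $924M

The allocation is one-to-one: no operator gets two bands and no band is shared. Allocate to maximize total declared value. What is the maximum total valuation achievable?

Optimal: PeakComm→Band D ($910M), AzureWave→Band F ($773M), VistaNet→Band E ($194M), Meridian→Band C ($961M), Pulse→Band G ($924M) — total 910+773+194+961+924 = $3762M.
Row-greedy (each operator in turn takes its best remaining band) gives $3635M, worse by 127.
Next-best assignment: PeakComm→Band E, AzureWave→Band F, VistaNet→Band D, Meridian→Band C, Pulse→Band G = $3751M.
Checked against all permutations: $3762M is optimal.

Maximum total: $3762M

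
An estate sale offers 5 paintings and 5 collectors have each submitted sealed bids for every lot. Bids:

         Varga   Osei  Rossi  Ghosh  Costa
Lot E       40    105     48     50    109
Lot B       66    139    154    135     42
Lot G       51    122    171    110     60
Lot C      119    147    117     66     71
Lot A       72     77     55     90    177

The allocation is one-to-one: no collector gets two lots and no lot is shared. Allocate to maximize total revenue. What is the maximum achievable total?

Optimal: Varga→Lot C ($119), Osei→Lot E ($105), Rossi→Lot G ($171), Ghosh→Lot B ($135), Costa→Lot A ($177) — total 119+105+171+135+177 = $707.
No other one-to-one assignment exceeds $707.

Max total: $707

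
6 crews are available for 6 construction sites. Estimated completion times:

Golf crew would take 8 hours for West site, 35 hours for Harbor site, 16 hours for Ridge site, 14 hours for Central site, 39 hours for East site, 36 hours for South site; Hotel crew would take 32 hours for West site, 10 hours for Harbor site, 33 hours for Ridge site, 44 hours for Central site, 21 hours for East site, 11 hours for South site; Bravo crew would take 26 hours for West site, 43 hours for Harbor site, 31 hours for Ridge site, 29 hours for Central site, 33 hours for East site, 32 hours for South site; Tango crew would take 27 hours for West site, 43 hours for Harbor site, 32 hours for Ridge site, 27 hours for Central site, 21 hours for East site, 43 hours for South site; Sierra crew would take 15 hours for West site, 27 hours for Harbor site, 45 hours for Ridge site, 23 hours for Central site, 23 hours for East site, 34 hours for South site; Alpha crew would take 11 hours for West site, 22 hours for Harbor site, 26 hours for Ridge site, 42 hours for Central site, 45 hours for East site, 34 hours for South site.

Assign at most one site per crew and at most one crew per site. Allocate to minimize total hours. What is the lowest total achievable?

Min total: 113 hours

Optimal: Golf crew→Ridge site (16 hours), Hotel crew→Harbor site (10 hours), Bravo crew→South site (32 hours), Tango crew→East site (21 hours), Sierra crew→Central site (23 hours), Alpha crew→West site (11 hours) — total 16+10+32+21+23+11 = 113 hours.
Column-greedy (each site in turn goes to its cheapest remaining crew) gives 120 hours, worse by 7.
Every other assignment is strictly worse.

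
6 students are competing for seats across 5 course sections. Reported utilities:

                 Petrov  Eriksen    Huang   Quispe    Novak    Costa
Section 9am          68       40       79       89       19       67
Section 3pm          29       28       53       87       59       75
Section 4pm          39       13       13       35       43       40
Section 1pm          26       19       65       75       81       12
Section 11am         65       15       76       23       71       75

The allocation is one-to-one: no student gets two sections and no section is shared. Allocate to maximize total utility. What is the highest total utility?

Optimal: Huang→Section 9am (79 points), Quispe→Section 3pm (87 points), Petrov→Section 4pm (39 points), Novak→Section 1pm (81 points), Costa→Section 11am (75 points) — total 79+87+39+81+75 = 361 points.
Row-greedy (each student in turn takes its best remaining section) gives 290 points, worse by 71.
Next-best assignment: Quispe→Section 9am, Costa→Section 3pm, Petrov→Section 4pm, Novak→Section 1pm, Huang→Section 11am = 360 points.
Swapping Quispe↔Novak (Quispe→Section 1pm 75 points, Novak→Section 3pm 59 points) loses 34.

Maximum total: 361 points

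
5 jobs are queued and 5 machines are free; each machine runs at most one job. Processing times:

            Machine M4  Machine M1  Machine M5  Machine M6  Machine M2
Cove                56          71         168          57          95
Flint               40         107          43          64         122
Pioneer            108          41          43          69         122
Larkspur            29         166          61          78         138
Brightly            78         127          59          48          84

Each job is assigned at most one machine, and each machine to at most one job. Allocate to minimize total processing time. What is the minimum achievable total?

Optimal: Cove→Machine M6 (57 min), Flint→Machine M5 (43 min), Pioneer→Machine M1 (41 min), Larkspur→Machine M4 (29 min), Brightly→Machine M2 (84 min) — total 57+43+41+29+84 = 254 min.
Min-entry greedy (repeatedly take the single cheapest remaining cell) gives 256 min, worse by 2.
Checked against all permutations: 254 min is optimal.

Minimum total: 254 min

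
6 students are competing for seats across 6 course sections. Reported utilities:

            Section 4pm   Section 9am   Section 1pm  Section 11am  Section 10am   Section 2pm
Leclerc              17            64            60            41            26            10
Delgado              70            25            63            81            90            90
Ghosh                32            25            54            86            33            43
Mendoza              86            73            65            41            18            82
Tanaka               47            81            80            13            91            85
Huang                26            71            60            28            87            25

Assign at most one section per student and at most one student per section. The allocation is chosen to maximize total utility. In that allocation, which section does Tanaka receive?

Tanaka receives Section 1pm.

Optimal: Leclerc→Section 9am (64 points), Delgado→Section 2pm (90 points), Ghosh→Section 11am (86 points), Mendoza→Section 4pm (86 points), Tanaka→Section 1pm (80 points), Huang→Section 10am (87 points) — total 64+90+86+86+80+87 = 493 points.
Row-greedy (each student in turn takes its best remaining section) gives 471 points, worse by 22.
Swapping Tanaka↔Leclerc (Tanaka→Section 9am 81 points, Leclerc→Section 1pm 60 points) loses 3.
Tanaka's own top section is Section 10am (91 points), but forcing Tanaka→Section 10am and reassigning the rest optimally gives only 484 points — worse by 9.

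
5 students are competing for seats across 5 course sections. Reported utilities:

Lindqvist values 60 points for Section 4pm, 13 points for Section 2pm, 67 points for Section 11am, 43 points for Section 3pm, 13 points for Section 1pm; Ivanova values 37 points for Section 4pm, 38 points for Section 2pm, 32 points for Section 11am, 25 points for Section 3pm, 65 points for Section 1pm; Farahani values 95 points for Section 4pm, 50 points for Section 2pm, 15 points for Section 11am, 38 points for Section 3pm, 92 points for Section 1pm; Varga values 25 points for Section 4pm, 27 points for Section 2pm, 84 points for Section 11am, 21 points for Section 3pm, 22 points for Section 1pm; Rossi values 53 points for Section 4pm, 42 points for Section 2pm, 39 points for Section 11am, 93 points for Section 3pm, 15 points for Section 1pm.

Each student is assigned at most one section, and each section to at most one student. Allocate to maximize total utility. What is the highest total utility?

Max total: 367 points

Optimal: Lindqvist→Section 4pm (60 points), Ivanova→Section 2pm (38 points), Farahani→Section 1pm (92 points), Varga→Section 11am (84 points), Rossi→Section 3pm (93 points) — total 60+38+92+84+93 = 367 points.
Row-greedy (each student in turn takes its best remaining section) gives 347 points, worse by 20.
Checked against all permutations: 367 points is optimal.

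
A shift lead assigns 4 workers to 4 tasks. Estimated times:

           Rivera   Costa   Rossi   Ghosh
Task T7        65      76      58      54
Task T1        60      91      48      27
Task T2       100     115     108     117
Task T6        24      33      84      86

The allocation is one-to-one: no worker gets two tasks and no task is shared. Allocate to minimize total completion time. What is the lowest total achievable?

Min total: 218 min

Treat this as an assignment problem: match each worker to one task.
Optimal: Rivera→Task T2 (100 min), Costa→Task T6 (33 min), Rossi→Task T7 (58 min), Ghosh→Task T1 (27 min) — total 100+33+58+27 = 218 min.
Min-entry greedy (repeatedly take the single cheapest remaining cell) gives 224 min, worse by 6.
Next-best assignment: Rivera→Task T6, Costa→Task T2, Rossi→Task T7, Ghosh→Task T1 = 224 min.
Swapping Rivera↔Ghosh (Rivera→Task T1 60 min, Ghosh→Task T2 117 min) adds 50.
Checked against all permutations: 218 min is optimal.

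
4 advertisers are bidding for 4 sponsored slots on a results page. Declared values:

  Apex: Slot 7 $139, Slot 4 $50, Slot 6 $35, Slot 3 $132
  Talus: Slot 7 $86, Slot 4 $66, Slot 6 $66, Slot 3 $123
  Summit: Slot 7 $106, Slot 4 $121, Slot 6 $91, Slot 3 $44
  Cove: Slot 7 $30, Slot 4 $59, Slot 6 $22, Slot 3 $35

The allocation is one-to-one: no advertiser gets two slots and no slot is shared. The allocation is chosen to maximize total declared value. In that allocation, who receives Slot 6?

Summit receives Slot 6.

Treat this as an assignment problem: match each advertiser to one slot.
Optimal: Apex→Slot 7 ($139), Talus→Slot 3 ($123), Summit→Slot 6 ($91), Cove→Slot 4 ($59) — total 139+123+91+59 = $412.
Row-greedy (each advertiser in turn takes its best remaining slot) gives $405, worse by 7.
Next-best assignment: Apex→Slot 7, Talus→Slot 3, Summit→Slot 4, Cove→Slot 6 = $405.
Checked against all permutations: $412 is optimal.
Summit's own top slot is Slot 4 ($121), but forcing Summit→Slot 4 and reassigning the rest optimally gives only $405 — worse by 7.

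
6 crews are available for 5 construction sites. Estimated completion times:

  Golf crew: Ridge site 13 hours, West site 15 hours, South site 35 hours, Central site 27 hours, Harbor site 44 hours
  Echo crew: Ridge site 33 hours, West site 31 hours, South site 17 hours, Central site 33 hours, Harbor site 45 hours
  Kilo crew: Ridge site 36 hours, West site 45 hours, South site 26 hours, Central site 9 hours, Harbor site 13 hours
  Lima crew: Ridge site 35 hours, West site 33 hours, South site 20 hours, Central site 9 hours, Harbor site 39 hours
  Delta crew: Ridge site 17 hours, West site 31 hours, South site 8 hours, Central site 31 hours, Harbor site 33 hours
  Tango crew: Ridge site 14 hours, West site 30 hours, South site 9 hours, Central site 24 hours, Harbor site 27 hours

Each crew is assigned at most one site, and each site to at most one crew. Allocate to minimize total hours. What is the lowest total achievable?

Minimum total: 59 hours

Optimal: Tango crew→Ridge site (14 hours), Golf crew→West site (15 hours), Delta crew→South site (8 hours), Lima crew→Central site (9 hours), Kilo crew→Harbor site (13 hours) — total 14+15+8+9+13 = 59 hours.
Min-entry greedy (repeatedly take the single cheapest remaining cell) gives 88 hours, worse by 29.
Next-best assignment: Delta crew→Ridge site, Golf crew→West site, Tango crew→South site, Lima crew→Central site, Kilo crew→Harbor site = 63 hours.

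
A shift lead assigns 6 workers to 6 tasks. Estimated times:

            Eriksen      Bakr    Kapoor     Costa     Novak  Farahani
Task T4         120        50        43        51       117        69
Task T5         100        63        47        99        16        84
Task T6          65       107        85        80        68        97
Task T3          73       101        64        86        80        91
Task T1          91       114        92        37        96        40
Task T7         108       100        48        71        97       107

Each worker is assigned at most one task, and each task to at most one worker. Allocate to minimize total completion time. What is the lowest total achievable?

Min total: 305 min

This is the linear assignment problem.
Optimal: Eriksen→Task T6 (65 min), Bakr→Task T4 (50 min), Kapoor→Task T7 (48 min), Costa→Task T3 (86 min), Novak→Task T5 (16 min), Farahani→Task T1 (40 min) — total 65+50+48+86+16+40 = 305 min.
Column-greedy (each task in turn goes to its cheapest remaining worker) gives 350 min, worse by 45.
Swapping Farahani↔Kapoor (Farahani→Task T7 107 min, Kapoor→Task T1 92 min) adds 111.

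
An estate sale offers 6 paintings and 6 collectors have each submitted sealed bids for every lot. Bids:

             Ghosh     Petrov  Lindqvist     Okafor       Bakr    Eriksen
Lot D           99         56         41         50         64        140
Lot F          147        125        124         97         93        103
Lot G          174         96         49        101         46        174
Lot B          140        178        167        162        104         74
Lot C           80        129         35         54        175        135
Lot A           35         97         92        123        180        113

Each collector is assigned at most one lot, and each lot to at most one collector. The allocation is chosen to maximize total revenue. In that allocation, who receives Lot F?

Optimal: Ghosh→Lot G ($174), Petrov→Lot B ($178), Lindqvist→Lot F ($124), Okafor→Lot A ($123), Bakr→Lot C ($175), Eriksen→Lot D ($140) — total 174+178+124+123+175+140 = $914.
Next-best assignment: Ghosh→Lot G, Petrov→Lot C, Lindqvist→Lot F, Okafor→Lot B, Bakr→Lot A, Eriksen→Lot D = $909.
Every other assignment is strictly worse.
Lindqvist's own top lot is Lot B ($167), but forcing Lindqvist→Lot B and reassigning the rest optimally gives only $904 — worse by 10.

Lindqvist receives Lot F.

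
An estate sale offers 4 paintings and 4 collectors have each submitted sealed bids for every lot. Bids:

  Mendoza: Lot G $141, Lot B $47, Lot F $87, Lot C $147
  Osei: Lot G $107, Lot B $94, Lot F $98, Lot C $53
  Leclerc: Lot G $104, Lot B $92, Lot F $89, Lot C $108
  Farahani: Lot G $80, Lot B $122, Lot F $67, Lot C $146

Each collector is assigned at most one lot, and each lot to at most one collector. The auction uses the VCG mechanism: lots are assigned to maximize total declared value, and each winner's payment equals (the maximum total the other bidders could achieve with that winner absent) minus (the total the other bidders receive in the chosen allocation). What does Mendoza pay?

Mendoza pays $12.

Efficient allocation: Mendoza→Lot G ($141), Osei→Lot F ($98), Leclerc→Lot B ($92), Farahani→Lot C ($146); total welfare W = $477.
Mendoza receives Lot G at value $141, so the others get W − 141 = $336.
Without Mendoza: best allocation of the remaining 3 bidders over all 4 lots is Osei→Lot F ($98), Leclerc→Lot G ($104), Farahani→Lot C ($146), total $348.
VCG payment = (others' best without Mendoza) − (others' welfare with Mendoza) = 348 − 336 = $12.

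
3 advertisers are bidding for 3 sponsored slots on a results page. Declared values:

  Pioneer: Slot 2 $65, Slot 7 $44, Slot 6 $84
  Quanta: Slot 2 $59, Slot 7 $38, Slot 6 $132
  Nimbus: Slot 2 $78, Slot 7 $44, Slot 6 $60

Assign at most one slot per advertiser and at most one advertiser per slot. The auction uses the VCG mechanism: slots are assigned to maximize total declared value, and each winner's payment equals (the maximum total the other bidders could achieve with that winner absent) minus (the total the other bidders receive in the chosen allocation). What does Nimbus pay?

Nimbus pays $21.

Efficient allocation: Pioneer→Slot 7 ($44), Quanta→Slot 6 ($132), Nimbus→Slot 2 ($78); total welfare W = $254.
Nimbus receives Slot 2 at value $78, so the others get W − 78 = $176.
Without Nimbus: best allocation of the remaining 2 bidders over all 3 slots is Pioneer→Slot 2 ($65), Quanta→Slot 6 ($132), total $197.
VCG payment = (others' best without Nimbus) − (others' welfare with Nimbus) = 197 − 176 = $21.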